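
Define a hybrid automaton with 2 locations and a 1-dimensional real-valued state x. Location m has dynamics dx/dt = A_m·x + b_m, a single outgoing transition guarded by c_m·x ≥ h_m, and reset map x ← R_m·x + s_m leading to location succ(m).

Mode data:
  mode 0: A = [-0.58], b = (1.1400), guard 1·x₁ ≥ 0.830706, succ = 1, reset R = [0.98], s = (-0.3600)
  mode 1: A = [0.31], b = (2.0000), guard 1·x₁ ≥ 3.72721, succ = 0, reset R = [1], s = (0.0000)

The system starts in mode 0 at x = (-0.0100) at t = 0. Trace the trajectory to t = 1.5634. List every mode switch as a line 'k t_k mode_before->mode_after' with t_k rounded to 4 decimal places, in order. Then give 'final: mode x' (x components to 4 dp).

Mode 0: guard c·x = 0.8307 hit at Δt = 0.9558 (t = 0.9558), x⁻ = (0.8307) → reset → x⁺ = (0.4541), jump to mode 1
Mode 1: flow for 0.6076 to horizon, guard not reached → x = (1.8854)

1 0.9558 0->1
final: 1 1.8854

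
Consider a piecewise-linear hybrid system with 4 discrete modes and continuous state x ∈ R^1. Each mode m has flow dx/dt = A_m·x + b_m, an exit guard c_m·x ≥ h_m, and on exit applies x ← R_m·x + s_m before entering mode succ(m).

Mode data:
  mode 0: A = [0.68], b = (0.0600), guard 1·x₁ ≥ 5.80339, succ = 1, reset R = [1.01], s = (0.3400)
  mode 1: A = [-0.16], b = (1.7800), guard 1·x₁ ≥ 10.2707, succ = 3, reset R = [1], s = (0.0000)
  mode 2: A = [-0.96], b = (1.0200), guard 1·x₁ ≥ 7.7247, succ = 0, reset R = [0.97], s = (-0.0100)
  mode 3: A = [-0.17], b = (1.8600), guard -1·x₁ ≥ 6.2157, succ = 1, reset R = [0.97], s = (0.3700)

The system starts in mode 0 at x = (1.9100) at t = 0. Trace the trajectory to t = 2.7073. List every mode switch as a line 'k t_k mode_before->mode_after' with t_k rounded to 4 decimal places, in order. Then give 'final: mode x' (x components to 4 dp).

Mode 0: guard c·x = 5.8034 hit at Δt = 1.5901 (t = 1.5901), x⁻ = (5.8034) → reset → x⁺ = (6.2014), jump to mode 1
Mode 1: flow for 1.1172 to horizon, guard not reached → x = (7.0073)

1 1.5901 0->1
final: 1 7.0073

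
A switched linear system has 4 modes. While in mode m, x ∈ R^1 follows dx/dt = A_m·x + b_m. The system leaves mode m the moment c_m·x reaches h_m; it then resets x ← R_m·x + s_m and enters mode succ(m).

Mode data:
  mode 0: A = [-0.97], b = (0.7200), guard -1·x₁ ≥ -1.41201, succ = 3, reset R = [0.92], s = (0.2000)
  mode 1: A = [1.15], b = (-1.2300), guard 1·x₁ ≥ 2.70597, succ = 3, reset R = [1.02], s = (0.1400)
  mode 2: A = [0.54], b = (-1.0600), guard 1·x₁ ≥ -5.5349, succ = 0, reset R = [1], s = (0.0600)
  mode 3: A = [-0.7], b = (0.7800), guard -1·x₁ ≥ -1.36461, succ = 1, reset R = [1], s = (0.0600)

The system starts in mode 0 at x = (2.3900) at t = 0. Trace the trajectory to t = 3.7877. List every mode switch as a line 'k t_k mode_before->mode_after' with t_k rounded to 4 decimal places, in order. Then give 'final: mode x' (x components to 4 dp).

Mode 0: guard c·x = -1.4120 hit at Δt = 0.9281 (t = 0.9281), x⁻ = (1.4120) → reset → x⁺ = (1.4990), jump to mode 3
Mode 3: guard c·x = -1.3646 hit at Δt = 0.6141 (t = 1.5422), x⁻ = (1.3646) → reset → x⁺ = (1.4246), jump to mode 1
Mode 1: guard c·x = 2.7060 hit at Δt = 1.3287 (t = 2.8709), x⁻ = (2.7060) → reset → x⁺ = (2.9001), jump to mode 3
Mode 3: flow for 0.9168 to horizon, guard not reached → x = (2.0543)

1 0.9281 0->3
2 1.5422 3->1
3 2.8709 1->3
final: 3 2.0543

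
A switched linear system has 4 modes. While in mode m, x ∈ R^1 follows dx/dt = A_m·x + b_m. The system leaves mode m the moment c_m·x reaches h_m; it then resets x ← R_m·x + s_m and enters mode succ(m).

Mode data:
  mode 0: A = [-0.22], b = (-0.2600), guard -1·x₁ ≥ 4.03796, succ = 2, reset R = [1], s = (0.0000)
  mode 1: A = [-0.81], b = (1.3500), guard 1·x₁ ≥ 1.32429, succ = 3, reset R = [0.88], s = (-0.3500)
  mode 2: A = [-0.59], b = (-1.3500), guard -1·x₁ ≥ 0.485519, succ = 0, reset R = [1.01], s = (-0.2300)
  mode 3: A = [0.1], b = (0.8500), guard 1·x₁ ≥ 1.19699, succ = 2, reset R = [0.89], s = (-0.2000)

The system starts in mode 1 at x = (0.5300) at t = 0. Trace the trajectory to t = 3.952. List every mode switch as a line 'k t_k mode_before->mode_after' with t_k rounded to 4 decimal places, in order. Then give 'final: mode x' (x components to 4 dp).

1 1.4814 1->3
2 1.8829 3->2
3 2.8308 2->0
final: 0 -0.8212

Mode 1: guard c·x = 1.3243 hit at Δt = 1.4814 (t = 1.4814), x⁻ = (1.3243) → reset → x⁺ = (0.8154), jump to mode 3
Mode 3: guard c·x = 1.1970 hit at Δt = 0.4015 (t = 1.8829), x⁻ = (1.1970) → reset → x⁺ = (0.8653), jump to mode 2
Mode 2: guard c·x = 0.4855 hit at Δt = 0.9479 (t = 2.8308), x⁻ = (-0.4855) → reset → x⁺ = (-0.7204), jump to mode 0
Mode 0: flow for 1.1212 to horizon, guard not reached → x = (-0.8212)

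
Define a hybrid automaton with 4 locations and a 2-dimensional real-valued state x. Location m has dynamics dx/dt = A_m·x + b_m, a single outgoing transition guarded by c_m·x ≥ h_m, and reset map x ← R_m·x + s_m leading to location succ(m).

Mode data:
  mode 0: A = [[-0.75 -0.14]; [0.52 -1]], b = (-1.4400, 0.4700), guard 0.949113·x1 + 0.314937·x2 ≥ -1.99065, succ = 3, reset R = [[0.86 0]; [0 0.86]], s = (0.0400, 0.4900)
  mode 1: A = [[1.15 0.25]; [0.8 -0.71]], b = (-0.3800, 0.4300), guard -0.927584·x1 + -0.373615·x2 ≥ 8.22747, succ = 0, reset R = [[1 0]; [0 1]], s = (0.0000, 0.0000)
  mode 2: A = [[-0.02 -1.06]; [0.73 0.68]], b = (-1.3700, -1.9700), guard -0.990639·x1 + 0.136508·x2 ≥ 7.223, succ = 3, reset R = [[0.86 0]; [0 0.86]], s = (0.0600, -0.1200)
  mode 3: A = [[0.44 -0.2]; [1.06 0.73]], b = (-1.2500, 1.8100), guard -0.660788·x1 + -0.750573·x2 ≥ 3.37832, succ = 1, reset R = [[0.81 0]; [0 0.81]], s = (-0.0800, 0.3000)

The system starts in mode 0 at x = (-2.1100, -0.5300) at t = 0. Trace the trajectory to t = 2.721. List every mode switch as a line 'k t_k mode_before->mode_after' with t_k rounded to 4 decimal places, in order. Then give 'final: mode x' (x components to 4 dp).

1 1.4570 0->3
2 2.3960 3->1
final: 1 -4.8497 -1.2956

Mode 0: guard c·x = -1.9907 hit at Δt = 1.4570 (t = 1.4570), x⁻ = (-1.9149, -0.5500) → reset → x⁺ = (-1.6068, 0.0170), jump to mode 3
Mode 3: guard c·x = 3.3783 hit at Δt = 0.9390 (t = 2.3960), x⁻ = (-3.8178, -1.1399) → reset → x⁺ = (-3.1724, -0.6233), jump to mode 1
Mode 1: flow for 0.3250 to horizon, guard not reached → x = (-4.8497, -1.2956)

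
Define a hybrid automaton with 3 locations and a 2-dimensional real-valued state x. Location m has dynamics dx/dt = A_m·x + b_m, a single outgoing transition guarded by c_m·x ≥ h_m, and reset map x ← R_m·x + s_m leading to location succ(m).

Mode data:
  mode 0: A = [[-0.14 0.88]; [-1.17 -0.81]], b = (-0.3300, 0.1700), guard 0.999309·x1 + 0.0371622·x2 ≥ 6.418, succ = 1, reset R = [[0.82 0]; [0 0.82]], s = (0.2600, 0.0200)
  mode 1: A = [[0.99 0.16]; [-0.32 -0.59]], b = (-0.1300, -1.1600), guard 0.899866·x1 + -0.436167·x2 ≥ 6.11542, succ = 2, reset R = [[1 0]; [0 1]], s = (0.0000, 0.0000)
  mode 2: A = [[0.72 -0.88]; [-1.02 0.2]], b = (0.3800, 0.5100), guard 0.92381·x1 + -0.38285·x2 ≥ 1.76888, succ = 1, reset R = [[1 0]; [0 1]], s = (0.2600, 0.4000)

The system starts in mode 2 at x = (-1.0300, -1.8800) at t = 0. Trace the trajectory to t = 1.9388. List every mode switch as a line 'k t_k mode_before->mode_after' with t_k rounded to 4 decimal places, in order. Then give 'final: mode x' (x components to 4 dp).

Mode 2: guard c·x = 1.7689 hit at Δt = 1.4030 (t = 1.4030), x⁻ = (1.2765, -1.5401) → reset → x⁺ = (1.5365, -1.1401), jump to mode 1
Mode 1: flow for 0.5358 to horizon, guard not reached → x = (2.3643, -1.6491)

1 1.4030 2->1
final: 1 2.3643 -1.6491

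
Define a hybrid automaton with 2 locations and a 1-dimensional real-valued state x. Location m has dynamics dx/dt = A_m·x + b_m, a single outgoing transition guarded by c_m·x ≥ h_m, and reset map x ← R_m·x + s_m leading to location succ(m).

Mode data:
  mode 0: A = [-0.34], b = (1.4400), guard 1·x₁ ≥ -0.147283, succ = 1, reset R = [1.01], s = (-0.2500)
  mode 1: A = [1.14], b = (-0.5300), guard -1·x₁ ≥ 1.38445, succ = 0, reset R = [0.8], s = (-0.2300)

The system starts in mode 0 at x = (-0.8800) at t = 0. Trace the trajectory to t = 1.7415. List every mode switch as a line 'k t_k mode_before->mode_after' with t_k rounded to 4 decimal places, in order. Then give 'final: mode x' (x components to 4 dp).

1 0.4547 0->1
2 1.1226 1->0
final: 0 -0.2801

Mode 0: guard c·x = -0.1473 hit at Δt = 0.4547 (t = 0.4547), x⁻ = (-0.1473) → reset → x⁺ = (-0.3988), jump to mode 1
Mode 1: guard c·x = 1.3844 hit at Δt = 0.6679 (t = 1.1226), x⁻ = (-1.3844) → reset → x⁺ = (-1.3376), jump to mode 0
Mode 0: flow for 0.6189 to horizon, guard not reached → x = (-0.2801)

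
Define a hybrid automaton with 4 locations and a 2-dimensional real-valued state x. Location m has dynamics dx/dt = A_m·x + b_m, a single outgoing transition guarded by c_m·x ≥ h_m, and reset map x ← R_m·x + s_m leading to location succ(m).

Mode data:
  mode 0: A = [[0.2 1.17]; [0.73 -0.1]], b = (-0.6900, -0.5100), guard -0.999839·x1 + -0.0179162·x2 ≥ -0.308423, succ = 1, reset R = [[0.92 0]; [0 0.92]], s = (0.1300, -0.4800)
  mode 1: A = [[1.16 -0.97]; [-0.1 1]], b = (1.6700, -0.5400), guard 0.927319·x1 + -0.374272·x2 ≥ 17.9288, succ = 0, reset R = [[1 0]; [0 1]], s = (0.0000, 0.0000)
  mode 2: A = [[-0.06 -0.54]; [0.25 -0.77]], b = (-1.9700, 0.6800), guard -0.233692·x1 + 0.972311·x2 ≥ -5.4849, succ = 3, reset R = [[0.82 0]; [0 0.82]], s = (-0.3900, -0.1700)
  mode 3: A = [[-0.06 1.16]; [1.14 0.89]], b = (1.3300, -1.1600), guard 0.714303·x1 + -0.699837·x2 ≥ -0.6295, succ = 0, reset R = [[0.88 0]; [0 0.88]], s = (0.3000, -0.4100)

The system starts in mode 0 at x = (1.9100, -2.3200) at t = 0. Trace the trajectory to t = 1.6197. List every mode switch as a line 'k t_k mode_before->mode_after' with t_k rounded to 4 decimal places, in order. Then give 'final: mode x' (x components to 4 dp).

1 0.5294 0->1
final: 1 14.4015 -8.9341

Mode 0: guard c·x = -0.3084 hit at Δt = 0.5294 (t = 0.5294), x⁻ = (0.3451, -2.0417) → reset → x⁺ = (0.4475, -2.3584), jump to mode 1
Mode 1: flow for 1.0903 to horizon, guard not reached → x = (14.4015, -8.9341)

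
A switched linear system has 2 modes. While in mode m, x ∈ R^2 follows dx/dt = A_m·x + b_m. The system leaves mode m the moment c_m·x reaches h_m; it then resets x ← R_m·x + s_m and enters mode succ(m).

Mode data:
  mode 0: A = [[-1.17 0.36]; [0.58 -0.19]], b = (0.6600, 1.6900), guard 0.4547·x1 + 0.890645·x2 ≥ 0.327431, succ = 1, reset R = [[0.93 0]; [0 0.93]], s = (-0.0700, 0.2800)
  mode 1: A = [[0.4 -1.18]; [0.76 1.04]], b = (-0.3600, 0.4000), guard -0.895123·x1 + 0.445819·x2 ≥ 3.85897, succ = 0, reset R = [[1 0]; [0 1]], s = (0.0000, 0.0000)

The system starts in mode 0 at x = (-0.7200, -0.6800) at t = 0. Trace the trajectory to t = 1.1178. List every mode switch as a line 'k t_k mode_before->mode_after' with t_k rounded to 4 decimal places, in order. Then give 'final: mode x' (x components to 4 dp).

1 0.6958 0->1
final: 1 -0.7241 1.0477

Mode 0: guard c·x = 0.3274 hit at Δt = 0.6958 (t = 0.6958), x⁻ = (-0.0205, 0.3781) → reset → x⁺ = (-0.0890, 0.6316), jump to mode 1
Mode 1: flow for 0.4220 to horizon, guard not reached → x = (-0.7241, 1.0477)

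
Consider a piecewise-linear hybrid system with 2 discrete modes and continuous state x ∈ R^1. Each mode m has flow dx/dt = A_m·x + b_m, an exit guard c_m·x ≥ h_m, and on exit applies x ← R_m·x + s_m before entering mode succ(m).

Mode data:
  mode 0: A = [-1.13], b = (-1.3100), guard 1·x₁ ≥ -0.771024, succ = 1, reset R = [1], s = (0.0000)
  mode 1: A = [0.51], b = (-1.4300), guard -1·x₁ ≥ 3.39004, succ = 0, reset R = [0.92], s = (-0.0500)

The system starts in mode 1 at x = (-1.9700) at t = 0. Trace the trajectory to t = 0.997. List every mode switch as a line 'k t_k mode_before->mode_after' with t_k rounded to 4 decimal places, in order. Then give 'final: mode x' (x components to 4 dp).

1 0.5106 1->0
final: 0 -2.3191

Mode 1: guard c·x = 3.3900 hit at Δt = 0.5106 (t = 0.5106), x⁻ = (-3.3900) → reset → x⁺ = (-3.1688), jump to mode 0
Mode 0: flow for 0.4864 to horizon, guard not reached → x = (-2.3191)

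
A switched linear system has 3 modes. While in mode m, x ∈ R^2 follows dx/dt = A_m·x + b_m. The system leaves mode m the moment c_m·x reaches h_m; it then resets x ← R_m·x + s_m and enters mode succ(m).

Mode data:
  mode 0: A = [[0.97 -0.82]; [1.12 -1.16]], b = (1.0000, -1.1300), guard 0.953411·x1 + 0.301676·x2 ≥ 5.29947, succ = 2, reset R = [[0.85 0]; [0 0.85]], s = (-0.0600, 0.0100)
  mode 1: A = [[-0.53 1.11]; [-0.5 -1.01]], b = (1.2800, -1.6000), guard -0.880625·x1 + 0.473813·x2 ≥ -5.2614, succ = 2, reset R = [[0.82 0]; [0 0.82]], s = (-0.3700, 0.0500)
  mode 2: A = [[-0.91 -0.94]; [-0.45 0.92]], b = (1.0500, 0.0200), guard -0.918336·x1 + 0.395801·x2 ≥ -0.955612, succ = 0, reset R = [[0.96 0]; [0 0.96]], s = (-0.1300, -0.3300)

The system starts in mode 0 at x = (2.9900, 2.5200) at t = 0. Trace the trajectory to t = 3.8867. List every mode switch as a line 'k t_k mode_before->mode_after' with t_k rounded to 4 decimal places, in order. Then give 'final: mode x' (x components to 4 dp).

Mode 0: guard c·x = 5.2995 hit at Δt = 0.6613 (t = 0.6613), x⁻ = (4.7186, 2.6542) → reset → x⁺ = (3.9508, 2.2660), jump to mode 2
Mode 2: guard c·x = -0.9556 hit at Δt = 0.4437 (t = 1.1050), x⁻ = (2.1867, 2.6591) → reset → x⁺ = (1.9692, 2.2228), jump to mode 0
Mode 0: guard c·x = 5.2995 hit at Δt = 1.1788 (t = 2.2838), x⁻ = (4.8220, 2.3273) → reset → x⁺ = (4.0387, 1.9882), jump to mode 2
Mode 2: guard c·x = -0.9556 hit at Δt = 0.5494 (t = 2.8332), x⁻ = (2.0435, 2.3269) → reset → x⁺ = (1.8318, 1.9038), jump to mode 0
Mode 0: flow for 1.0535 to horizon, guard not reached → x = (4.3430, 2.0098)

1 0.6613 0->2
2 1.1050 2->0
3 2.2838 0->2
4 2.8332 2->0
final: 0 4.3430 2.0098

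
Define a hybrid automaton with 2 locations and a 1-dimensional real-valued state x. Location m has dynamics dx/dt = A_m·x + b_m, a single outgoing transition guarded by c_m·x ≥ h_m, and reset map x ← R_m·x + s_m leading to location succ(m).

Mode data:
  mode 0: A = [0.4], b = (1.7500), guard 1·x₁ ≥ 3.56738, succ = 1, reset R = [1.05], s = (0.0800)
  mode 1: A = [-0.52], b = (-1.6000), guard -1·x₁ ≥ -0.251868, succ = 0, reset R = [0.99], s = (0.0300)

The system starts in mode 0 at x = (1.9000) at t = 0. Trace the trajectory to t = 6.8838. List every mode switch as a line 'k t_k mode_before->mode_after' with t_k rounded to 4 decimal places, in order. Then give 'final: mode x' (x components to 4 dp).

Mode 0: guard c·x = 3.5674 hit at Δt = 0.5891 (t = 0.5891), x⁻ = (3.5674) → reset → x⁺ = (3.8257), jump to mode 1
Mode 1: guard c·x = -0.2519 hit at Δt = 1.4025 (t = 1.9916), x⁻ = (0.2519) → reset → x⁺ = (0.2793), jump to mode 0
Mode 0: guard c·x = 3.5674 hit at Δt = 1.3360 (t = 3.3276), x⁻ = (3.5674) → reset → x⁺ = (3.8257), jump to mode 1
Mode 1: guard c·x = -0.2519 hit at Δt = 1.4025 (t = 4.7301), x⁻ = (0.2519) → reset → x⁺ = (0.2793), jump to mode 0
Mode 0: guard c·x = 3.5674 hit at Δt = 1.3360 (t = 6.0662), x⁻ = (3.5674) → reset → x⁺ = (3.8257), jump to mode 1
Mode 1: flow for 0.8176 to horizon, guard not reached → x = (1.4350)

1 0.5891 0->1
2 1.9916 1->0
3 3.3276 0->1
4 4.7301 1->0
5 6.0662 0->1
final: 1 1.4350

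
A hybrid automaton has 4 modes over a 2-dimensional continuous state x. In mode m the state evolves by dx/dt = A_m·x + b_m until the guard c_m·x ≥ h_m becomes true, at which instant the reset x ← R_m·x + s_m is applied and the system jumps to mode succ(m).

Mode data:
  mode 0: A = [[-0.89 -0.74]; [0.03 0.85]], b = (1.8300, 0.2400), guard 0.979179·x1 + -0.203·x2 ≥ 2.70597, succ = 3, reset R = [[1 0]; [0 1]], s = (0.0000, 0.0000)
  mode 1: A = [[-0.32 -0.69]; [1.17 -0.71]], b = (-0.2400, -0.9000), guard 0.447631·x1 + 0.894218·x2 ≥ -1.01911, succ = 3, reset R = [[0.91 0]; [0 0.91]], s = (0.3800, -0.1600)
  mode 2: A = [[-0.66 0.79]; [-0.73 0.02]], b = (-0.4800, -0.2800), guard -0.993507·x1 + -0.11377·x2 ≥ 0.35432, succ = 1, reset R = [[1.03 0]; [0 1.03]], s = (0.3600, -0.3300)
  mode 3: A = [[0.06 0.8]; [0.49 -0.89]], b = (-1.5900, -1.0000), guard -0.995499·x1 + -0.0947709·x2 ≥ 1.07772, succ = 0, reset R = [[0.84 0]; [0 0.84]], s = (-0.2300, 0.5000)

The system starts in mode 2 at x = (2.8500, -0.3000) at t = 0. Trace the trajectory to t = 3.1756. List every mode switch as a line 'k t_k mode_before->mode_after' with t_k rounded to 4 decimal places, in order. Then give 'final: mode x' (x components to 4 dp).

1 1.2693 2->1
2 1.9224 1->3
3 2.6886 3->0
final: 0 0.2701 -0.8293

Mode 2: guard c·x = 0.3543 hit at Δt = 1.2693 (t = 1.2693), x⁻ = (-0.1428, -1.8676) → reset → x⁺ = (0.2129, -2.2536), jump to mode 1
Mode 1: guard c·x = -1.0191 hit at Δt = 0.6531 (t = 1.9224), x⁻ = (0.8017, -1.5410) → reset → x⁺ = (1.1096, -1.5623), jump to mode 3
Mode 3: guard c·x = 1.0777 hit at Δt = 0.7662 (t = 2.6886), x⁻ = (-0.9535, -1.3563) → reset → x⁺ = (-1.0309, -0.6393), jump to mode 0
Mode 0: flow for 0.4870 to horizon, guard not reached → x = (0.2701, -0.8293)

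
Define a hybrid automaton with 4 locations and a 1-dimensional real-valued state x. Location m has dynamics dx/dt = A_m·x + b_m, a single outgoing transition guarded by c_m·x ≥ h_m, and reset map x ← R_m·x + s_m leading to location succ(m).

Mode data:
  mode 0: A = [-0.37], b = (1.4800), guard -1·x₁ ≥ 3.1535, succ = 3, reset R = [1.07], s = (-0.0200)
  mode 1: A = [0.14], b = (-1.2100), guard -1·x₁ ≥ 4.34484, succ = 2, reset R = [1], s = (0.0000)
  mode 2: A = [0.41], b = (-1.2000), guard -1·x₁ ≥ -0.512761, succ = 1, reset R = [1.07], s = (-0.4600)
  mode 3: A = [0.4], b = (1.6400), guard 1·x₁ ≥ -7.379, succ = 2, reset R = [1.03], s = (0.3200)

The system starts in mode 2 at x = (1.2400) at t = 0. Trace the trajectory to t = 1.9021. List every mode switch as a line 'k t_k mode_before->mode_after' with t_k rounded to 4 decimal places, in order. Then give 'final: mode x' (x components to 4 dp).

1 0.8743 2->1
final: 1 -1.2352

Mode 2: guard c·x = -0.5128 hit at Δt = 0.8743 (t = 0.8743), x⁻ = (0.5128) → reset → x⁺ = (0.0887), jump to mode 1
Mode 1: flow for 1.0278 to horizon, guard not reached → x = (-1.2352)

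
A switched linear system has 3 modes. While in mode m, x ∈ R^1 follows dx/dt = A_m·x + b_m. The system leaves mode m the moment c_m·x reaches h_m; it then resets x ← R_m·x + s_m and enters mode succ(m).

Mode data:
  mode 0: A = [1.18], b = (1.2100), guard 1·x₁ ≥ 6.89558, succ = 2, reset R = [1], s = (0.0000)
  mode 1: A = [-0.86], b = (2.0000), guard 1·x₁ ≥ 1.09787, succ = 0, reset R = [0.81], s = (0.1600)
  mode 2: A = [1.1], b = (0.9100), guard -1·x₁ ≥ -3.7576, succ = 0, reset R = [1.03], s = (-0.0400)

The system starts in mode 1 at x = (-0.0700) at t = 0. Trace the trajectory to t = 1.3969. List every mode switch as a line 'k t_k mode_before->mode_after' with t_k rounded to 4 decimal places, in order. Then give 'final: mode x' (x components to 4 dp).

1 0.7773 1->0
final: 0 3.2846

Mode 1: guard c·x = 1.0979 hit at Δt = 0.7773 (t = 0.7773), x⁻ = (1.0979) → reset → x⁺ = (1.0493), jump to mode 0
Mode 0: flow for 0.6196 to horizon, guard not reached → x = (3.2846)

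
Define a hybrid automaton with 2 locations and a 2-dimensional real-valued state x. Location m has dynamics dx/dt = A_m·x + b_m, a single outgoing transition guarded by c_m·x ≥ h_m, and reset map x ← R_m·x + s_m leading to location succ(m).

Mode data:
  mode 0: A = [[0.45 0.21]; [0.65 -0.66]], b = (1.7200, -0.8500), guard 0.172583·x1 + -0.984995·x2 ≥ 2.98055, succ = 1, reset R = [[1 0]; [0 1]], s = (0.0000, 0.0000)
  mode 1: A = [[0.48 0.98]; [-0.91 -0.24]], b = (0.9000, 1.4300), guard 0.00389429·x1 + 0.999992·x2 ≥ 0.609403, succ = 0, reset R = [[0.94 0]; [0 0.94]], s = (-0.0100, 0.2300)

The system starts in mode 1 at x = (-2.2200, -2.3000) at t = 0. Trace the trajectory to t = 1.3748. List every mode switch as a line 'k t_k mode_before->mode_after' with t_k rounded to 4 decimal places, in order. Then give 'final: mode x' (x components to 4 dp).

1 0.6976 1->0
final: 0 -2.6317 -0.9227

Mode 1: guard c·x = 0.6094 hit at Δt = 0.6976 (t = 0.6976), x⁻ = (-3.1106, 0.6215) → reset → x⁺ = (-2.9339, 0.8142), jump to mode 0
Mode 0: flow for 0.6772 to horizon, guard not reached → x = (-2.6317, -0.9227)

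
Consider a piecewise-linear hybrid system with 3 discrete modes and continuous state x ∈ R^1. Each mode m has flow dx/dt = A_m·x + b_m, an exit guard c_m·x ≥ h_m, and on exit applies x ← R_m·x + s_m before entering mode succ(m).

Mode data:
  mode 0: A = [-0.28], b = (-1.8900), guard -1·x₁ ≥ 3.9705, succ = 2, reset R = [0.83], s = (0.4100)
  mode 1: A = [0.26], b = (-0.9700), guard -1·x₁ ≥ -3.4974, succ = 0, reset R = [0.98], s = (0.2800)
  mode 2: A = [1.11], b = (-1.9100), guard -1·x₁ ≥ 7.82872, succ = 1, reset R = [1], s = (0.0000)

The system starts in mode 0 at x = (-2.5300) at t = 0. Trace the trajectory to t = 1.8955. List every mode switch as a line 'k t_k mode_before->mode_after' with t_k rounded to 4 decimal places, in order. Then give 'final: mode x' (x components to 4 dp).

Mode 0: guard c·x = 3.9705 hit at Δt = 1.4913 (t = 1.4913), x⁻ = (-3.9705) → reset → x⁺ = (-2.8855), jump to mode 2
Mode 2: flow for 0.4042 to horizon, guard not reached → x = (-5.4936)

1 1.4913 0->2
final: 2 -5.4936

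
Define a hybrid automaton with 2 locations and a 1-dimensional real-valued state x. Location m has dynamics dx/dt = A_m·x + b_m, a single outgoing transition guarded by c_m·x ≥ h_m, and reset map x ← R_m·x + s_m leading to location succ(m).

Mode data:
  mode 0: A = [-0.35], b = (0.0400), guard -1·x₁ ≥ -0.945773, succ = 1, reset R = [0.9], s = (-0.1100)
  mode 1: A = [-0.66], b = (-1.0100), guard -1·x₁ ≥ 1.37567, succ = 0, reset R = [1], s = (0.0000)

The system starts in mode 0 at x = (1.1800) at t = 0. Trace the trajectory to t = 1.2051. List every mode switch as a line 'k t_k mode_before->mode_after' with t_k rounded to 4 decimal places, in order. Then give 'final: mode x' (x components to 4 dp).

1 0.7091 0->1
final: 1 0.1070

Mode 0: guard c·x = -0.9458 hit at Δt = 0.7091 (t = 0.7091), x⁻ = (0.9458) → reset → x⁺ = (0.7412), jump to mode 1
Mode 1: flow for 0.4960 to horizon, guard not reached → x = (0.1070)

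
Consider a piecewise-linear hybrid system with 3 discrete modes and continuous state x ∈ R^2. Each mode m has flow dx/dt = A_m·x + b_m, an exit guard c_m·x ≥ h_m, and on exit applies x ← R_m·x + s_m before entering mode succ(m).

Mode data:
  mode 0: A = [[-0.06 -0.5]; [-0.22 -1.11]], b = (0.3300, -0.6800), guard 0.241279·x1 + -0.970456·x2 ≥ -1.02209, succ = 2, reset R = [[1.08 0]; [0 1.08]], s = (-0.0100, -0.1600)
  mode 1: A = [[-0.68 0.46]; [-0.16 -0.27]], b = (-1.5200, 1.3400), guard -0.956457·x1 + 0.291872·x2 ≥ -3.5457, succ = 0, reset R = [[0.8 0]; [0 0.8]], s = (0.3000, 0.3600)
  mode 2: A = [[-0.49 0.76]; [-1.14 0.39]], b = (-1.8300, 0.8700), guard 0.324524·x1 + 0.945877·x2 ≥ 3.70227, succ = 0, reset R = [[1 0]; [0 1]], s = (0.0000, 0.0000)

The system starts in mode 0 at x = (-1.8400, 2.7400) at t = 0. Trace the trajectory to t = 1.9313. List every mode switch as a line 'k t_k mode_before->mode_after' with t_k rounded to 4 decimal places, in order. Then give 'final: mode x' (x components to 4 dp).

1 1.2727 0->2
final: 2 -1.9416 3.0925

Mode 0: guard c·x = -1.0221 hit at Δt = 1.2727 (t = 1.2727), x⁻ = (-2.1335, 0.5228) → reset → x⁺ = (-2.3142, 0.4046), jump to mode 2
Mode 2: flow for 0.6586 to horizon, guard not reached → x = (-1.9416, 3.0925)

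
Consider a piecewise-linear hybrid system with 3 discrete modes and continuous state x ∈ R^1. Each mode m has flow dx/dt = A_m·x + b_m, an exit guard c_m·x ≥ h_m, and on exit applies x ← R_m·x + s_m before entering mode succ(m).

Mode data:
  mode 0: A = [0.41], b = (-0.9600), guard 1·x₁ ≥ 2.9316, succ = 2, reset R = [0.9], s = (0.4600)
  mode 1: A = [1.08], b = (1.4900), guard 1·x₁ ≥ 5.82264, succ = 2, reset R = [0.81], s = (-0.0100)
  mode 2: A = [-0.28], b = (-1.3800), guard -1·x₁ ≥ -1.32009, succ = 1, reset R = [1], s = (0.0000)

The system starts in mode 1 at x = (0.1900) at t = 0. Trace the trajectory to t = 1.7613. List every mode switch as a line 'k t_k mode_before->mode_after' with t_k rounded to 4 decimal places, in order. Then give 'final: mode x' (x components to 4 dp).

1 1.4107 1->2
final: 2 3.8054

Mode 1: guard c·x = 5.8226 hit at Δt = 1.4107 (t = 1.4107), x⁻ = (5.8226) → reset → x⁺ = (4.7063), jump to mode 2
Mode 2: flow for 0.3506 to horizon, guard not reached → x = (3.8054)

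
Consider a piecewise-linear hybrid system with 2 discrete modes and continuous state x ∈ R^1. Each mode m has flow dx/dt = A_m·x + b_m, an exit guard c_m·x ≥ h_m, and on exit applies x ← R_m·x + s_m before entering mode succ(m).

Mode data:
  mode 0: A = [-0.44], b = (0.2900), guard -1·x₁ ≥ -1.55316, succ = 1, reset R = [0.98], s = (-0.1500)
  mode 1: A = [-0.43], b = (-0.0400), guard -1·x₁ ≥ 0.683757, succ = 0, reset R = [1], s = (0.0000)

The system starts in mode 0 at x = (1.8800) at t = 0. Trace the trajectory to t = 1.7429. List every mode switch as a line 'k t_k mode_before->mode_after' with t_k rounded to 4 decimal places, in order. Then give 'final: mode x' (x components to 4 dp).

1 0.7081 0->1
final: 1 0.8459

Mode 0: guard c·x = -1.5532 hit at Δt = 0.7081 (t = 0.7081), x⁻ = (1.5532) → reset → x⁺ = (1.3721), jump to mode 1
Mode 1: flow for 1.0348 to horizon, guard not reached → x = (0.8459)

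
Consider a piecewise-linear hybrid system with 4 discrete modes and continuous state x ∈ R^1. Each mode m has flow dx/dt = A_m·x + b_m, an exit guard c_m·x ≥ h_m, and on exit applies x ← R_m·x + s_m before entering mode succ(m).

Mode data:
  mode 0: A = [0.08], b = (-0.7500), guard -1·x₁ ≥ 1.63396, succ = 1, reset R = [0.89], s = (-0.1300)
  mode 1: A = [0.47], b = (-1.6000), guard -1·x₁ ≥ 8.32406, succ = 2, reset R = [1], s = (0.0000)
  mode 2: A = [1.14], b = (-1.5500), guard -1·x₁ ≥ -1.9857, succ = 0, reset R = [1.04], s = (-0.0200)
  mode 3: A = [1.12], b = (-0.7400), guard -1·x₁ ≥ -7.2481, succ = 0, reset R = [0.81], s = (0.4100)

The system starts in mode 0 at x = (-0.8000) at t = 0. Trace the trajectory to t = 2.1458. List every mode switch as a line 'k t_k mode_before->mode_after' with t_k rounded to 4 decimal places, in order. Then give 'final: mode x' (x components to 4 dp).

1 0.9847 0->1
final: 1 -5.2051

Mode 0: guard c·x = 1.6340 hit at Δt = 0.9847 (t = 0.9847), x⁻ = (-1.6340) → reset → x⁺ = (-1.5842), jump to mode 1
Mode 1: flow for 1.1611 to horizon, guard not reached → x = (-5.2051)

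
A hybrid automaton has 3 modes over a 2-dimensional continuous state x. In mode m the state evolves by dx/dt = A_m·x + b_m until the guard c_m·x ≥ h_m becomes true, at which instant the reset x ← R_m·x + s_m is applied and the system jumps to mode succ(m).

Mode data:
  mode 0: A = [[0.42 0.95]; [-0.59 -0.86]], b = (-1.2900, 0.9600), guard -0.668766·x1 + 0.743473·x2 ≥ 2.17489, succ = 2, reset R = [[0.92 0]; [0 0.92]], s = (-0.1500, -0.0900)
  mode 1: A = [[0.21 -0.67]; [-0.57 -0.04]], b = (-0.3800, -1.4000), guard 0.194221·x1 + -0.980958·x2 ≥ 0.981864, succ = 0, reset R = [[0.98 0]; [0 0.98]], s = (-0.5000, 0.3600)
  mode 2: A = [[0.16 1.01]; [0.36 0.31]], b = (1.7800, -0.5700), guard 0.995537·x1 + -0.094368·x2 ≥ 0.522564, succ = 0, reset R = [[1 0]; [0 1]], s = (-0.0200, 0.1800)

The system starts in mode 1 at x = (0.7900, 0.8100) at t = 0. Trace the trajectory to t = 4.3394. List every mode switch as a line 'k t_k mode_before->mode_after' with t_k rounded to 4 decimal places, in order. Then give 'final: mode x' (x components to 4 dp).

Mode 1: guard c·x = 0.9819 hit at Δt = 0.9770 (t = 0.9770), x⁻ = (0.5761, -0.8869) → reset → x⁺ = (0.0645, -0.5091), jump to mode 0
Mode 0: guard c·x = 2.1749 hit at Δt = 1.4641 (t = 2.4411), x⁻ = (-1.8678, 1.2452) → reset → x⁺ = (-1.8684, 1.0556), jump to mode 2
Mode 2: guard c·x = 0.5226 hit at Δt = 1.0212 (t = 3.4623), x⁻ = (0.5688, 0.4630) → reset → x⁺ = (0.5488, 0.6430), jump to mode 0
Mode 0: flow for 0.8771 to horizon, guard not reached → x = (0.1277, 0.7791)

1 0.9770 1->0
2 2.4411 0->2
3 3.4623 2->0
final: 0 0.1277 0.7791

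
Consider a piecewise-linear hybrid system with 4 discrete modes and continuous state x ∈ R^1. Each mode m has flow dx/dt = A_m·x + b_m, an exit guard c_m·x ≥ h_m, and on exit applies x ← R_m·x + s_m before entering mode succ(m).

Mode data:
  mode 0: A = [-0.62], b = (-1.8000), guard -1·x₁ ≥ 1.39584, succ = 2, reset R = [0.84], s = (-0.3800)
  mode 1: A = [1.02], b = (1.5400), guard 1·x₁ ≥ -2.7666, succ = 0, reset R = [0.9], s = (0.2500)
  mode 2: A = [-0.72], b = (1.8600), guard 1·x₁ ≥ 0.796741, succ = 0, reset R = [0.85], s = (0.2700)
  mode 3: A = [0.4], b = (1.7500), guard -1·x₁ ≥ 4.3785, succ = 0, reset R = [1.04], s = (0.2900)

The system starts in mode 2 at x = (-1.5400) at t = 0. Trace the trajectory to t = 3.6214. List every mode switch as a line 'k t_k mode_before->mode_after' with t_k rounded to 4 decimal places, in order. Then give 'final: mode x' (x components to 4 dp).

1 1.1616 2->0
2 2.6742 0->2
final: 2 0.4922

Mode 2: guard c·x = 0.7967 hit at Δt = 1.1616 (t = 1.1616), x⁻ = (0.7967) → reset → x⁺ = (0.9472), jump to mode 0
Mode 0: guard c·x = 1.3958 hit at Δt = 1.5126 (t = 2.6742), x⁻ = (-1.3958) → reset → x⁺ = (-1.5525), jump to mode 2
Mode 2: flow for 0.9472 to horizon, guard not reached → x = (0.4922)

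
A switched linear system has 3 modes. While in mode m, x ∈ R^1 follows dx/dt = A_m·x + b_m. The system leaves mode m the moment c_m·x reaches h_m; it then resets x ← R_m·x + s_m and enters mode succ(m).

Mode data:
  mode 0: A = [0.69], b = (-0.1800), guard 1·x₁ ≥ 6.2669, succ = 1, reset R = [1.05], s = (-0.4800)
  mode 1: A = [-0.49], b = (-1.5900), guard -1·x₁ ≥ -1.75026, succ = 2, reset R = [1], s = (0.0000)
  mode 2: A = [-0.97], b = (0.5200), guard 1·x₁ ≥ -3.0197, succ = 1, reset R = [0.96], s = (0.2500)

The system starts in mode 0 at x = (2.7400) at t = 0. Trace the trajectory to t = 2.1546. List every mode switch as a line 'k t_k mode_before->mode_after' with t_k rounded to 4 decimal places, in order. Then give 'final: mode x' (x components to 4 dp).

Mode 0: guard c·x = 6.2669 hit at Δt = 1.2824 (t = 1.2824), x⁻ = (6.2669) → reset → x⁺ = (6.1002), jump to mode 1
Mode 1: flow for 0.8722 to horizon, guard not reached → x = (2.8502)

1 1.2824 0->1
final: 1 2.8502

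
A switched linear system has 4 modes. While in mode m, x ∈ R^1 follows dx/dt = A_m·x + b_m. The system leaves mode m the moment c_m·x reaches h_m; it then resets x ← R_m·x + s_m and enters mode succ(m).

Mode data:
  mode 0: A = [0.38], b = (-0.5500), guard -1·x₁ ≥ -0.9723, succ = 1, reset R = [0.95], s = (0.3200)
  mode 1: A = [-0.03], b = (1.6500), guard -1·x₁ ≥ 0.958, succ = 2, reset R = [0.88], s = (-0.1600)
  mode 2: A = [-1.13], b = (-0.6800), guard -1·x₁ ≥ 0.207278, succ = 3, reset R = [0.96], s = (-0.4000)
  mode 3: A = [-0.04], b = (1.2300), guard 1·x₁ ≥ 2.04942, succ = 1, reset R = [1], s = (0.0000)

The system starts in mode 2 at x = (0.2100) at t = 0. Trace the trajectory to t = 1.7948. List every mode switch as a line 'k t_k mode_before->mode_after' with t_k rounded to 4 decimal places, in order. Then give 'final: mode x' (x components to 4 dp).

Mode 2: guard c·x = 0.2073 hit at Δt = 0.6386 (t = 0.6386), x⁻ = (-0.2073) → reset → x⁺ = (-0.5990), jump to mode 3
Mode 3: flow for 1.1562 to horizon, guard not reached → x = (0.8178)

1 0.6386 2->3
final: 3 0.8178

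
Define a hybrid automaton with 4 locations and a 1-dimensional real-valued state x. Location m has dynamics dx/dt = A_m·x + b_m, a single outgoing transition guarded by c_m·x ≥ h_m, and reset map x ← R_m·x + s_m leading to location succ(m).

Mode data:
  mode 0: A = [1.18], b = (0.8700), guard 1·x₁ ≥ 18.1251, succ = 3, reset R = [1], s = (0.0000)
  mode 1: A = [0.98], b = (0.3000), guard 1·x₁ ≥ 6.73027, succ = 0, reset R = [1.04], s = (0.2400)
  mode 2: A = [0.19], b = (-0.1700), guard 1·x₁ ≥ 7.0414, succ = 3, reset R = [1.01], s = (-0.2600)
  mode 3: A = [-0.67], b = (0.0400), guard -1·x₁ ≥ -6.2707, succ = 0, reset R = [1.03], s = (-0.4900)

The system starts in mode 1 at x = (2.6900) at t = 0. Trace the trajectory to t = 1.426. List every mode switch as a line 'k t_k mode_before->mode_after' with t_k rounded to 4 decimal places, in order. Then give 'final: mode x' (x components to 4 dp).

Mode 1: guard c·x = 6.7303 hit at Δt = 0.8712 (t = 0.8712), x⁻ = (6.7303) → reset → x⁺ = (7.2395), jump to mode 0
Mode 0: flow for 0.5548 to horizon, guard not reached → x = (14.6140)

1 0.8712 1->0
final: 0 14.6140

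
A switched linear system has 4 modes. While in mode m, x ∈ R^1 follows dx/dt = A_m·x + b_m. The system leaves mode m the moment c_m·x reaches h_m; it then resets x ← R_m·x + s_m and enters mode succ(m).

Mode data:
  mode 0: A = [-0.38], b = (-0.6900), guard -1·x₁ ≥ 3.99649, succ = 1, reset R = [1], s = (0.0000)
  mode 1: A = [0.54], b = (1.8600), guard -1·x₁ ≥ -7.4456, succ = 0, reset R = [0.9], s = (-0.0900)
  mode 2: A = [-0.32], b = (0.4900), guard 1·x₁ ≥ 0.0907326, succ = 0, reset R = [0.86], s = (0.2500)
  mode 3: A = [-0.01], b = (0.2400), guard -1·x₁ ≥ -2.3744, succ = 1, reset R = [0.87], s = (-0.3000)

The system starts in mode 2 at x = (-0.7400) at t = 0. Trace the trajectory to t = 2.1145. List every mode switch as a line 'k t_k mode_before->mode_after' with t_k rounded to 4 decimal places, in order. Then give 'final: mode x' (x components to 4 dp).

1 1.4229 2->0
final: 0 -0.1674

Mode 2: guard c·x = 0.0907 hit at Δt = 1.4229 (t = 1.4229), x⁻ = (0.0907) → reset → x⁺ = (0.3280), jump to mode 0
Mode 0: flow for 0.6916 to horizon, guard not reached → x = (-0.1674)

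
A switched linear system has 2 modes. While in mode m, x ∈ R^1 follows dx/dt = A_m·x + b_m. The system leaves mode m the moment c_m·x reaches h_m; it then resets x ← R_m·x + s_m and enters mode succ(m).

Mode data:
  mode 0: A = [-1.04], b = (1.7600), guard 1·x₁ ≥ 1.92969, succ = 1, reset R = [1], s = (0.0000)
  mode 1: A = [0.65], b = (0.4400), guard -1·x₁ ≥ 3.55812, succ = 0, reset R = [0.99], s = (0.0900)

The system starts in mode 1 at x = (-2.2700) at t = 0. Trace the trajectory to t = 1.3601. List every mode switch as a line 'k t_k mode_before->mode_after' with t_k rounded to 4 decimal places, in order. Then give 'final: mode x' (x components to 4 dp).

1 0.9116 1->0
final: 0 -1.5221

Mode 1: guard c·x = 3.5581 hit at Δt = 0.9116 (t = 0.9116), x⁻ = (-3.5581) → reset → x⁺ = (-3.4325), jump to mode 0
Mode 0: flow for 0.4485 to horizon, guard not reached → x = (-1.5221)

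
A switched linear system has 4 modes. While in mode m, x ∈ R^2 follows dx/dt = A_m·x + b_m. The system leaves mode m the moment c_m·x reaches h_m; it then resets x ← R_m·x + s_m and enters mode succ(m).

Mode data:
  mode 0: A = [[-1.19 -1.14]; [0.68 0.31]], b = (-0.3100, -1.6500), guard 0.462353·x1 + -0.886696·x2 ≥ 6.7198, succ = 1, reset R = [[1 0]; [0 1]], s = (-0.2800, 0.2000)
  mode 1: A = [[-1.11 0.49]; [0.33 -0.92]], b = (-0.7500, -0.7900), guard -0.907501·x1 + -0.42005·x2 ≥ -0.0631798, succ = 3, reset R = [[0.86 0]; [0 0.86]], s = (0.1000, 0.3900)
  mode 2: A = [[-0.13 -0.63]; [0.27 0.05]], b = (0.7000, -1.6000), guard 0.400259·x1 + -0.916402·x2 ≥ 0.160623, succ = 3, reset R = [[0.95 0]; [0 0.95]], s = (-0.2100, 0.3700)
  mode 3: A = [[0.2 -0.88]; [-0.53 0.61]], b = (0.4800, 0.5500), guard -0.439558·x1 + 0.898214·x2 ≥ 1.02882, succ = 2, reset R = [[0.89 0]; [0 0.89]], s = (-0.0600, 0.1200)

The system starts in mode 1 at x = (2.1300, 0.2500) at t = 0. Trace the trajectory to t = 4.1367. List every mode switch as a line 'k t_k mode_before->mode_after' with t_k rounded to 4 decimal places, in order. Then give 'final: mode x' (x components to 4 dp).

1 1.0531 1->3
2 2.5063 3->2
3 3.3345 2->3
final: 3 0.0847 1.0725

Mode 1: guard c·x = -0.0632 hit at Δt = 1.0531 (t = 1.0531), x⁻ = (0.1853, -0.2498) → reset → x⁺ = (0.2593, 0.1751), jump to mode 3
Mode 3: guard c·x = 1.0288 hit at Δt = 1.4532 (t = 2.5063), x⁻ = (0.2417, 1.2637) → reset → x⁺ = (0.1551, 1.2447), jump to mode 2
Mode 2: guard c·x = 0.1606 hit at Δt = 0.8282 (t = 3.3345), x⁻ = (0.3880, -0.0058) → reset → x⁺ = (0.1586, 0.3645), jump to mode 3
Mode 3: flow for 0.8022 to horizon, guard not reached → x = (0.0847, 1.0725)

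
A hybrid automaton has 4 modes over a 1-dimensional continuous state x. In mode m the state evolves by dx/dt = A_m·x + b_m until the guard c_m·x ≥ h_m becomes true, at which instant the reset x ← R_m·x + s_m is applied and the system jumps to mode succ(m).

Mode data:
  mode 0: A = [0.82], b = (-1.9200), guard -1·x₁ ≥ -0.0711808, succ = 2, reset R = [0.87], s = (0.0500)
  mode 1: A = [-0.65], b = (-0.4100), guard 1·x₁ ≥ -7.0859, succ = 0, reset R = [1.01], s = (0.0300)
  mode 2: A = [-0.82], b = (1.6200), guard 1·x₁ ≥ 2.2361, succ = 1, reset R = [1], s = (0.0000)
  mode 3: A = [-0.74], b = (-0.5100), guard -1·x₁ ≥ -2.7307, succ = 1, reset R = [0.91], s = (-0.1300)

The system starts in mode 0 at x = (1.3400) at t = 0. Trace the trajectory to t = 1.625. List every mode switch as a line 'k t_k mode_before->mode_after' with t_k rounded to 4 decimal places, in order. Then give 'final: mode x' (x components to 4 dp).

1 0.9981 0->2
final: 2 0.8610

Mode 0: guard c·x = -0.0712 hit at Δt = 0.9981 (t = 0.9981), x⁻ = (0.0712) → reset → x⁺ = (0.1119), jump to mode 2
Mode 2: flow for 0.6269 to horizon, guard not reached → x = (0.8610)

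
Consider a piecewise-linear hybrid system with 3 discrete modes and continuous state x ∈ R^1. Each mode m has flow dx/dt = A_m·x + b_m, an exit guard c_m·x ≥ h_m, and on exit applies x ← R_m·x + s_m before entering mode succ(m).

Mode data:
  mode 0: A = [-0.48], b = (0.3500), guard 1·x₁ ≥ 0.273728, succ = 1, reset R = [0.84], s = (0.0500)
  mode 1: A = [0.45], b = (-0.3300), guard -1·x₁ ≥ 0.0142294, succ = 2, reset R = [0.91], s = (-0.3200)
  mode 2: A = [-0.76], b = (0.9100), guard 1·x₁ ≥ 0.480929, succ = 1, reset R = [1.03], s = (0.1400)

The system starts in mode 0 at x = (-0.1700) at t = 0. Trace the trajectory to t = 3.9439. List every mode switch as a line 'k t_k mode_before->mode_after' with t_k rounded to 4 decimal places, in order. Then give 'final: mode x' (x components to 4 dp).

Mode 0: guard c·x = 0.2737 hit at Δt = 1.4171 (t = 1.4171), x⁻ = (0.2737) → reset → x⁺ = (0.2799), jump to mode 1
Mode 1: guard c·x = 0.0142 hit at Δt = 1.1112 (t = 2.5283), x⁻ = (-0.0142) → reset → x⁺ = (-0.3329), jump to mode 2
Mode 2: guard c·x = 0.4809 hit at Δt = 0.9986 (t = 3.5269), x⁻ = (0.4809) → reset → x⁺ = (0.6354), jump to mode 1
Mode 1: flow for 0.4170 to horizon, guard not reached → x = (0.6151)

1 1.4171 0->1
2 2.5283 1->2
3 3.5269 2->1
final: 1 0.6151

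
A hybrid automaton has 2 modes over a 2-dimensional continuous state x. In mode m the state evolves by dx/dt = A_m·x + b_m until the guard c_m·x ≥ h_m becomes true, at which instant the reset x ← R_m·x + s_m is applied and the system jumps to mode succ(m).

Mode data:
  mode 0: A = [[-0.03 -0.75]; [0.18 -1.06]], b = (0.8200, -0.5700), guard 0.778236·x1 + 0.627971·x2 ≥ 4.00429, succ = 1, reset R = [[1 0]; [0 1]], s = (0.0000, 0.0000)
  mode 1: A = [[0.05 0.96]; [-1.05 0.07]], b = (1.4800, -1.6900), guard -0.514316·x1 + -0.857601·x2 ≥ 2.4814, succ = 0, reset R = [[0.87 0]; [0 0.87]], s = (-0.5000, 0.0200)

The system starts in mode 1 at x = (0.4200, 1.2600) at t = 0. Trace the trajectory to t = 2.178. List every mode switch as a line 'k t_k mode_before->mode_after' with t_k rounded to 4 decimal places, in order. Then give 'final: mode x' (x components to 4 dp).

Mode 1: guard c·x = 2.4814 hit at Δt = 1.4969 (t = 1.4969), x⁻ = (1.2598, -3.6490) → reset → x⁺ = (0.5960, -3.1546), jump to mode 0
Mode 0: flow for 0.6811 to horizon, guard not reached → x = (2.3185, -1.6671)

1 1.4969 1->0
final: 0 2.3185 -1.6671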